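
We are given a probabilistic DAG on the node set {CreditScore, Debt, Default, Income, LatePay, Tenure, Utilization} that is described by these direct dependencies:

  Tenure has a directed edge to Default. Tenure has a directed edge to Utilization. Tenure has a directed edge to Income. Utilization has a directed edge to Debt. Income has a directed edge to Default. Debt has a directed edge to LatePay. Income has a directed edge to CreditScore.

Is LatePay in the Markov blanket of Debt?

Yes

LatePay is a child of Debt.
So LatePay ∈ MB(Debt).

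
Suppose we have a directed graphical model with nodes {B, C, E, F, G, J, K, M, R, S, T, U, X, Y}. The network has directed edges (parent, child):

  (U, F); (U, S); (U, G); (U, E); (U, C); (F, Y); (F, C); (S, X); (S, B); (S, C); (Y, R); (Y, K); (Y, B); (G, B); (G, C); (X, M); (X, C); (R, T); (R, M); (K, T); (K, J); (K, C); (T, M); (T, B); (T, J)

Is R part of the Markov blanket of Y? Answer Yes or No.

Yes

R is a child of Y.
So R ∈ MB(Y).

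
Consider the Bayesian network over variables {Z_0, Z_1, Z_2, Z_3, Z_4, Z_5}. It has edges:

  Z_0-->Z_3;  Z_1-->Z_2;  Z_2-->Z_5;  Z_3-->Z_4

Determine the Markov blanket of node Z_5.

Z_5 has no children.
Z_5 has parent Z_2.
Z_5 has no children, so there are no co-parents.
MB(Z_5) = {Z_2}.

{Z_2}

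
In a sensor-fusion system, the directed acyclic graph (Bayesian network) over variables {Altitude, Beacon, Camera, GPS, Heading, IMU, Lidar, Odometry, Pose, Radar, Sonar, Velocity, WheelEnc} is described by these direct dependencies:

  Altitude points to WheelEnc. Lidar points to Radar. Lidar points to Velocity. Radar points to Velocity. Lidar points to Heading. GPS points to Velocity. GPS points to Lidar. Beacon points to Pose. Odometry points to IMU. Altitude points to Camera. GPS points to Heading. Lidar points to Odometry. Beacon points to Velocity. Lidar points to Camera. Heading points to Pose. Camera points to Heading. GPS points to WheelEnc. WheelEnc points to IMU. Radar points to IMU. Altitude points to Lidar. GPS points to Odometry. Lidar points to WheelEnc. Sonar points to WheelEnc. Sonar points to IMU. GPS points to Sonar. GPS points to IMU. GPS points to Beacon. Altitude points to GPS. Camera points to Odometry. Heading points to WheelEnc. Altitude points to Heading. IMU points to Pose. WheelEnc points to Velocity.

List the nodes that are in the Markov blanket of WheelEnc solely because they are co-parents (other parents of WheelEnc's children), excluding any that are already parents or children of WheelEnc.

Children of WheelEnc: IMU, Velocity.
  Velocity also has parents Beacon, GPS, Lidar, Radar.
  IMU also has parents GPS, Odometry, Radar, Sonar.
Excluding nodes already adjacent to WheelEnc (Altitude, GPS, Heading, IMU, Lidar, Sonar, Velocity), the co-parent-only contribution is {Beacon, Odometry, Radar}.

{Beacon, Odometry, Radar}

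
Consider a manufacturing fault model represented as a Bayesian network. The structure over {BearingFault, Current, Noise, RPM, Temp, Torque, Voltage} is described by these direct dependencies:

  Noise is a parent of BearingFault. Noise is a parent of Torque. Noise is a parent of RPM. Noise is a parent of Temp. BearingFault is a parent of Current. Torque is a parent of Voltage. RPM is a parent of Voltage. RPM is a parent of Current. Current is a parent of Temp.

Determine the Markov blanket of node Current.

{BearingFault, Noise, RPM, Temp}

Current has parents BearingFault, RPM.
Current's children: Temp.
Parents of each child, excluding Current:
  Temp: Noise
Taking the union gives {BearingFault, Noise, RPM, Temp}.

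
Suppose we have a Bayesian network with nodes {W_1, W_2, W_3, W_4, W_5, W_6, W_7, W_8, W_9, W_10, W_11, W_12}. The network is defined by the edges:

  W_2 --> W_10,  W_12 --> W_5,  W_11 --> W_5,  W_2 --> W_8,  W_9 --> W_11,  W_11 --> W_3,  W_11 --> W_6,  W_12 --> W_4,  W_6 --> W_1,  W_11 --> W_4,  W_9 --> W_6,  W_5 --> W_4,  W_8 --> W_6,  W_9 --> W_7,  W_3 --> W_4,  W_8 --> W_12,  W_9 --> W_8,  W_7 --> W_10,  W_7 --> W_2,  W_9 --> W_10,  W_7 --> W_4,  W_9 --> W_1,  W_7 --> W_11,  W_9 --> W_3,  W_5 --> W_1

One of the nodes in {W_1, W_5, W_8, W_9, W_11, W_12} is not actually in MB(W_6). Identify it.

Ch(W_6) = {W_1}.
W_6 has parents W_8, W_9, W_11.
Parents of each child, excluding W_6:
  parents(W_1) \ {W_6} = {W_5, W_9}.
MB(W_6) = {W_1, W_5, W_8, W_9, W_11}.
W_12 is neither a parent, child, nor co-parent of W_6, so it does not belong.

W_12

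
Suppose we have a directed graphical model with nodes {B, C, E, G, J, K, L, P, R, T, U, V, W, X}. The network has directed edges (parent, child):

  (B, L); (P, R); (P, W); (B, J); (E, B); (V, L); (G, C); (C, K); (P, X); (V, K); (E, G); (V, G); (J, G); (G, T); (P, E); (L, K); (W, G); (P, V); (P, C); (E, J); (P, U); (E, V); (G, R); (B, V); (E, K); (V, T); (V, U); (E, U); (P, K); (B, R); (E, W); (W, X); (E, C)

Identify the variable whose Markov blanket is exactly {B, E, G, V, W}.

The target node must have every member of {B, E, G, V, W} as a parent, child, or co-parent, and no others.
Parents of J: B, E; children: G; co-parents: E, V, W.
These exactly cover the given set, so the node is J.

J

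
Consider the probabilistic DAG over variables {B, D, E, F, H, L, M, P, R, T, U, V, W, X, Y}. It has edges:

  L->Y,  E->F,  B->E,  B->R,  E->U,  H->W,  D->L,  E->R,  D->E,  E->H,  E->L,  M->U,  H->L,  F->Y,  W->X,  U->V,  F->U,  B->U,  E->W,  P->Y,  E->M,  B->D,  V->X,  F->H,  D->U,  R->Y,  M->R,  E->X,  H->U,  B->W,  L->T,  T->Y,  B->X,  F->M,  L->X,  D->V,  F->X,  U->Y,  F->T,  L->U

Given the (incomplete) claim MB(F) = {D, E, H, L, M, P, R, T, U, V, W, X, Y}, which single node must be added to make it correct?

B

The Markov blanket of a node is its parents, its children, and the other parents of its children.
F's parents: E.
Children of F: H, M, T, U, X, Y.
Parents of each child, excluding F:
  H: E
  M: E
  T: L
  U: B, D, E, H, L, M
  X: B, E, L, V, W
  Y: L, P, R, T, U
MB(F) = {B, D, E, H, L, M, P, R, T, U, V, W, X, Y}.
Comparing with the claimed set, B is missing.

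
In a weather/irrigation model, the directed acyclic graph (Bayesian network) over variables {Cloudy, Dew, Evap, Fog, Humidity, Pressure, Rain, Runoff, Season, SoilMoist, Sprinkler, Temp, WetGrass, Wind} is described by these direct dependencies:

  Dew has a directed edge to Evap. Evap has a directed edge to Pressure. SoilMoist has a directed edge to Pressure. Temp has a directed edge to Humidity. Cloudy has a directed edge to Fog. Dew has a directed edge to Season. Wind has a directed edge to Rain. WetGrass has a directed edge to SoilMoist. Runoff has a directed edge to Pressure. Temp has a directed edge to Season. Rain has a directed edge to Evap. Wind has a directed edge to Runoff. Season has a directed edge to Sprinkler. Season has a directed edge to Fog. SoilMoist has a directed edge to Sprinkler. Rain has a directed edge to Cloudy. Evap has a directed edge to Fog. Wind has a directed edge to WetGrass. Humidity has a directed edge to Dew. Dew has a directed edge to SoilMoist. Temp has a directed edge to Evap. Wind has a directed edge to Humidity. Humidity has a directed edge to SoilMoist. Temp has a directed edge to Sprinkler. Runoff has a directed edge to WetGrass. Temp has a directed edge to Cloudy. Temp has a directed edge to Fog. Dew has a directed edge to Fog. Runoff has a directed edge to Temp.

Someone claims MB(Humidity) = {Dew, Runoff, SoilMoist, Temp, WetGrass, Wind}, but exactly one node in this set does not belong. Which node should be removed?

Runoff

By definition, MB(Humidity) is built from Humidity's parents, Humidity's children, and the co-parents of Humidity.
Pa(Humidity) = {Temp, Wind}.
Children of Humidity: Dew, SoilMoist.
Co-parents of Humidity (other parents of its children):
  Dew: no additional parents.
  SoilMoist's other parents are Dew, WetGrass.
MB(Humidity) = {Dew, SoilMoist, Temp, WetGrass, Wind}.
Runoff is neither a parent, child, nor co-parent of Humidity, so it does not belong.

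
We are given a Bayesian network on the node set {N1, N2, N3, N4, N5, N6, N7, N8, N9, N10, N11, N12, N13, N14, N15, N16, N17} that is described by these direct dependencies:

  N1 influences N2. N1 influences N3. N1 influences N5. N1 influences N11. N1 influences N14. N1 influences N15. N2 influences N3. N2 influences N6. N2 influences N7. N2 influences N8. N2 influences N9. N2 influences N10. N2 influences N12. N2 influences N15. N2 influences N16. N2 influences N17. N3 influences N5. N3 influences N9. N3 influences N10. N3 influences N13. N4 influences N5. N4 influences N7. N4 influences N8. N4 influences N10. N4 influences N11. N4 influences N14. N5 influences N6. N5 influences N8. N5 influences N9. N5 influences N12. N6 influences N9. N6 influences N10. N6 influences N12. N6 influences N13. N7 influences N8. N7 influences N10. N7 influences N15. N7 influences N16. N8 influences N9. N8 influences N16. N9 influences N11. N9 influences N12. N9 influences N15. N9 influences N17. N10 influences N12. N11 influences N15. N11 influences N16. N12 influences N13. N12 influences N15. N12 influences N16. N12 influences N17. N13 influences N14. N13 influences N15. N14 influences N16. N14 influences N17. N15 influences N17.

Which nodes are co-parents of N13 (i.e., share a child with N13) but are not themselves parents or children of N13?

{N1, N2, N4, N7, N9, N11}

Children of N13: N14, N15.
  N14: N1, N4
  N15: N1, N2, N7, N9, N11, N12
Excluding nodes already adjacent to N13 (N3, N6, N12, N14, N15), the co-parent-only contribution is {N1, N2, N4, N7, N9, N11}.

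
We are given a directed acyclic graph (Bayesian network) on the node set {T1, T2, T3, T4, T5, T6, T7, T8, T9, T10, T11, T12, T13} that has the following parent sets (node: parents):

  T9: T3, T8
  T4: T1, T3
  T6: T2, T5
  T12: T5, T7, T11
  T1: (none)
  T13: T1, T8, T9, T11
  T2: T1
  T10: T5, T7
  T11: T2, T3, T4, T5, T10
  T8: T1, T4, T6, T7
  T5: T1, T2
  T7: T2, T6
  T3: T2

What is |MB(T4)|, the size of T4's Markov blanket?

9

By definition, MB(T4) is built from T4's parents, T4's children, and the co-parents of T4.
T4 has parents T1, T3.
T4 has children T8, T11.
Parents of each child, excluding T4:
  T8: T1, T6, T7
  T11: T2, T3, T5, T10
MB(T4) = {T1, T2, T3, T5, T6, T7, T8, T10, T11}, which has 9 nodes.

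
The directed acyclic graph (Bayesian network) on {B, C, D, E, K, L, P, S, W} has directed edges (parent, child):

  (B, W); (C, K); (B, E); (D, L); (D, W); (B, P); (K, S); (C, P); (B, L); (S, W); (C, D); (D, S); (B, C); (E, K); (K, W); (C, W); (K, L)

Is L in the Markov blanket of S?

The Markov blanket of a node is its parents, its children, and the other parents of its children.
Parents of S: D, K.
S has child W.
Parents of each child, excluding S:
  W: B, C, D, K
MB(S) = {B, C, D, K, W}; L is not in this set.

No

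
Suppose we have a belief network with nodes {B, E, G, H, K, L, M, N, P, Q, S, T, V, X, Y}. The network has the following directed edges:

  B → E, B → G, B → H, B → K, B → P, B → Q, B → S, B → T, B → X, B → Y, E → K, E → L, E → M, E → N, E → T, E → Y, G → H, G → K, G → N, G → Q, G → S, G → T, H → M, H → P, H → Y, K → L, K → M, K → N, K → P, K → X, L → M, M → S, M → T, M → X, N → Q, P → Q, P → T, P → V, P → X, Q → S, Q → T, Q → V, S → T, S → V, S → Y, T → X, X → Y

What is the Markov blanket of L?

Parents of L: E, K.
L has child M.
Other parents of L's children:
  M's other parents are E, H, K.
MB(L) = {E, H, K, M}.

{E, H, K, M}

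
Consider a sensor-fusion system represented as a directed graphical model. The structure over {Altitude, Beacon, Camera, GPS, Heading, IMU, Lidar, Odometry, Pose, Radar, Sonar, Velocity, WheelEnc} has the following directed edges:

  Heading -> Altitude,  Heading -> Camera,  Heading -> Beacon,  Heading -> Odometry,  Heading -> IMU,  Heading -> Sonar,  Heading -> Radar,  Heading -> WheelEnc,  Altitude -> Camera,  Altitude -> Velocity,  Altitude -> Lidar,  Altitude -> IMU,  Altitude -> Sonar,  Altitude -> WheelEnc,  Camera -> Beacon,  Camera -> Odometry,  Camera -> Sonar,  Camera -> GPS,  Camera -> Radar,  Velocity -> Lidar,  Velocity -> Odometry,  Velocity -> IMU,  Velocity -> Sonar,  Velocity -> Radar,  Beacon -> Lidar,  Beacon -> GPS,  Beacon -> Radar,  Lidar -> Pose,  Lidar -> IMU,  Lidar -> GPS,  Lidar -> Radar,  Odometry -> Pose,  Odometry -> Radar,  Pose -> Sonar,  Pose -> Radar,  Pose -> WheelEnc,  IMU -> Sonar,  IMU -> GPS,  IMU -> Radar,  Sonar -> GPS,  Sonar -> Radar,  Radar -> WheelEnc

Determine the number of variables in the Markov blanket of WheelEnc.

The Markov blanket of a node is its parents, its children, and the other parents of its children.
WheelEnc has parents Altitude, Heading, Pose, Radar.
WheelEnc's children: none.
With no children, WheelEnc has no spouses; the co-parent set is empty.
MB(WheelEnc) = {Altitude, Heading, Pose, Radar}, which has 4 nodes.

4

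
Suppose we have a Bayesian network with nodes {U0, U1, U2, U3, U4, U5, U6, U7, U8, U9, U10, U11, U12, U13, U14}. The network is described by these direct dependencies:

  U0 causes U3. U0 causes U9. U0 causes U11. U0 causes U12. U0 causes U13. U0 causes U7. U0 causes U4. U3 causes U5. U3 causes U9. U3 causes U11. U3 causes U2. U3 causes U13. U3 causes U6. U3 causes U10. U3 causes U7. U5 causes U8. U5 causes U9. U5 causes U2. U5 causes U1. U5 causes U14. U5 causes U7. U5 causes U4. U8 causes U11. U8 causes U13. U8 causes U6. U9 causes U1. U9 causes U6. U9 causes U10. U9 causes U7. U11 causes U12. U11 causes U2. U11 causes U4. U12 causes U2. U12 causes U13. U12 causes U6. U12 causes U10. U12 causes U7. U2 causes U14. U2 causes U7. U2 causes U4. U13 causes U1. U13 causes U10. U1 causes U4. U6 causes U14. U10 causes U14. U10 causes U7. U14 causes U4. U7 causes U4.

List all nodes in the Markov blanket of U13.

Parents of U13: U0, U3, U8, U12.
Children of U13: U1, U10.
Other parents of U13's children:
  U1's other parents are U5, U9.
  U10 also has parents U3, U9, U12.
MB(U13) = {U0, U1, U3, U5, U8, U9, U10, U12}.

{U0, U1, U3, U5, U8, U9, U10, U12}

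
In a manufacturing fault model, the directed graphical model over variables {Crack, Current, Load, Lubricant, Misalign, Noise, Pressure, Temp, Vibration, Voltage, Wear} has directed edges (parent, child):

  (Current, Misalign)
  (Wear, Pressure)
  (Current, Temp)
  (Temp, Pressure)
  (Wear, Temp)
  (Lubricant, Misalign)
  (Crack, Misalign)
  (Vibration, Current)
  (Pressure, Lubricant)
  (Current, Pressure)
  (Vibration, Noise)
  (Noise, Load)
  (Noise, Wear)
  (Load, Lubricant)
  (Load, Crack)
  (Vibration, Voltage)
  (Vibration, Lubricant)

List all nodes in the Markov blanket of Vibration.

{Current, Load, Lubricant, Noise, Pressure, Voltage}

Pa(Vibration) = {}.
Ch(Vibration) = {Current, Lubricant, Noise, Voltage}.
Other parents of Vibration's children:
  Current: —
  Noise: —
  Voltage: —
  Lubricant: Load, Pressure
Union: {} ∪ {Current, Lubricant, Noise, Voltage} ∪ {Load, Pressure} = {Current, Load, Lubricant, Noise, Pressure, Voltage}.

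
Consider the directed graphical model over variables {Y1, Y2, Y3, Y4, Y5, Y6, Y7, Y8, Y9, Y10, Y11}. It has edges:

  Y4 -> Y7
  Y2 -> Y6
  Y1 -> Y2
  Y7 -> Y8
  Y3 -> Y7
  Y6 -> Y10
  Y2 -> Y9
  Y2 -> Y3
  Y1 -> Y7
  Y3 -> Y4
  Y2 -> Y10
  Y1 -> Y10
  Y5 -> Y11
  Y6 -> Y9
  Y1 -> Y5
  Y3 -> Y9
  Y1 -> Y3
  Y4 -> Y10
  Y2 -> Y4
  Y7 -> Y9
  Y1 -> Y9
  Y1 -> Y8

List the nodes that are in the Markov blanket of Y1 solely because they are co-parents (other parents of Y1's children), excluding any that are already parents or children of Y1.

{Y4, Y6}

Children of Y1: Y2, Y3, Y5, Y7, Y8, Y9, Y10.
  Y2: —
  Y3: Y2
  Y5: —
  Y7: Y3, Y4
  Y8: Y7
  Y9: Y2, Y3, Y6, Y7
  Y10: Y2, Y4, Y6
Excluding nodes already adjacent to Y1 (Y2, Y3, Y5, Y7, Y8, Y9, Y10), the co-parent-only contribution is {Y4, Y6}.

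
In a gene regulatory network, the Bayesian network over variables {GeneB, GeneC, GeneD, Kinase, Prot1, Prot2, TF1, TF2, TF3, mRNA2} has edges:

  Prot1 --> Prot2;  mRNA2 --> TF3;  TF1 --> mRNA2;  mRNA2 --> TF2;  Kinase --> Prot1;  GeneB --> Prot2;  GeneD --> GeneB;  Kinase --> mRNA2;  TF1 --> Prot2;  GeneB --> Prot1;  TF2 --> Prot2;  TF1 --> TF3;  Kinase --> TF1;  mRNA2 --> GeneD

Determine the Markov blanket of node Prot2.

The Markov blanket of a node is its parents, its children, and the other parents of its children.
Pa(Prot2) = {GeneB, Prot1, TF1, TF2}.
Prot2's children: none.
Prot2 has no children, so there are no co-parents.
MB(Prot2) = {GeneB, Prot1, TF1, TF2}.

{GeneB, Prot1, TF1, TF2}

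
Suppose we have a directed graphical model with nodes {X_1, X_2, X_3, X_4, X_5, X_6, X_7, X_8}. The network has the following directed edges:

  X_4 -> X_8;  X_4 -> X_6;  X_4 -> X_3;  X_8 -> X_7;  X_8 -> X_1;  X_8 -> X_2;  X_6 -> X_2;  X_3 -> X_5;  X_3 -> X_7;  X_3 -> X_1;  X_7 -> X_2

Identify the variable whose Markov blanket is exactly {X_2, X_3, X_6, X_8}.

X_7

The target node must have every member of {X_2, X_3, X_6, X_8} as a parent, child, or co-parent, and no others.
Parents of X_7: X_3, X_8; children: X_2; co-parents: X_6, X_8.
These exactly cover the given set, so the node is X_7.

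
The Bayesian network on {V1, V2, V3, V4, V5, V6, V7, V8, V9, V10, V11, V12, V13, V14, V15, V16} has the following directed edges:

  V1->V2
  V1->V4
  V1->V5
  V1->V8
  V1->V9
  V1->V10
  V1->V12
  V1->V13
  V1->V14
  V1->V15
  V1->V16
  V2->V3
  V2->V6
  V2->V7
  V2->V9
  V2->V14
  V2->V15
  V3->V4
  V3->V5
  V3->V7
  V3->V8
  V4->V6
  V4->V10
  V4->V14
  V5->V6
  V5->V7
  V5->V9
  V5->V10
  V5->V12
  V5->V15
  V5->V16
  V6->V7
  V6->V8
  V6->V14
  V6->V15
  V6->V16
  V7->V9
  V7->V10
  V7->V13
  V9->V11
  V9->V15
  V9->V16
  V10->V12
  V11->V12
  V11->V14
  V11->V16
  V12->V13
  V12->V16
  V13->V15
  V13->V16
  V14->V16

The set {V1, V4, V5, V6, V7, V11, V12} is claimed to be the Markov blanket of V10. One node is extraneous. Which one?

V6

The Markov blanket of a node is its parents, its children, and the other parents of its children.
Pa(V10) = {V1, V4, V5, V7}.
Children of V10: V12.
Other parents of V10's children:
  V12 also has parents V1, V5, V11.
MB(V10) = {V1, V4, V5, V7, V11, V12}.
V6 is neither a parent, child, nor co-parent of V10, so it does not belong.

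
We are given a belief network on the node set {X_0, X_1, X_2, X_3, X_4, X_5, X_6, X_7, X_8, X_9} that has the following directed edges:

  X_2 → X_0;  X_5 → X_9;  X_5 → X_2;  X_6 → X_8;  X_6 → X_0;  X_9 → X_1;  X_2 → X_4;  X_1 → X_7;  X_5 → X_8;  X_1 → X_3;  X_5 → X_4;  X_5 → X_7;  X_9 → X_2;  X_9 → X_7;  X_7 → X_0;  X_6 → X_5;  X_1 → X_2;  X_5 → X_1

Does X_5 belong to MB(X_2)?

X_5 is a parent of X_2.
So X_5 ∈ MB(X_2).

Yes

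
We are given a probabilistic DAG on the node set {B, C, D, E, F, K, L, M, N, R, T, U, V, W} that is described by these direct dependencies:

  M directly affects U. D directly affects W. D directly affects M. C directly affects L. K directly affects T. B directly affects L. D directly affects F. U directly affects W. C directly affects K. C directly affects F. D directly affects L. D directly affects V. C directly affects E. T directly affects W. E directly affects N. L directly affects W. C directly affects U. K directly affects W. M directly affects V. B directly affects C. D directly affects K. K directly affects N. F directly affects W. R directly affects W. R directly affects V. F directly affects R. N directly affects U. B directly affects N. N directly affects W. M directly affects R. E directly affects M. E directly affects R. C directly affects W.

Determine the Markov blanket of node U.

U has child W.
U has parents C, M, N.
Parents of each child, excluding U:
  parents(W) \ {U} = {C, D, F, K, L, N, R, T}.
Taking the union gives {C, D, F, K, L, M, N, R, T, W}.

{C, D, F, K, L, M, N, R, T, W}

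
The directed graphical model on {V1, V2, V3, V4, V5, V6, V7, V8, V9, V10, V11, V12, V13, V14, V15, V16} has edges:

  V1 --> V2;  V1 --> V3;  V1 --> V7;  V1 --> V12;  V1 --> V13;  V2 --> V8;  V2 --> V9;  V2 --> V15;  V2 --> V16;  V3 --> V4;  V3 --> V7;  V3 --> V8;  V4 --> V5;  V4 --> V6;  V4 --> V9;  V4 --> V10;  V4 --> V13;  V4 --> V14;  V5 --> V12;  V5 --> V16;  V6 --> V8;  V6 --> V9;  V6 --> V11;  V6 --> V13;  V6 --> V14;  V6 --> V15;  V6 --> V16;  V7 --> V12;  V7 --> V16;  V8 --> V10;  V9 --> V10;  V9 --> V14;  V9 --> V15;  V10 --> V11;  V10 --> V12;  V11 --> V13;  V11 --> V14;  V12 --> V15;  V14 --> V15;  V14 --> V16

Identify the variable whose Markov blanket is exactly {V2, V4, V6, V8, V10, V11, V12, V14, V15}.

The target node must have every member of {V2, V4, V6, V8, V10, V11, V12, V14, V15} as a parent, child, or co-parent, and no others.
Parents of V9: V2, V4, V6; children: V10, V14, V15; co-parents: V2, V4, V6, V8, V11, V12, V14.
These exactly cover the given set, so the node is V9.

V9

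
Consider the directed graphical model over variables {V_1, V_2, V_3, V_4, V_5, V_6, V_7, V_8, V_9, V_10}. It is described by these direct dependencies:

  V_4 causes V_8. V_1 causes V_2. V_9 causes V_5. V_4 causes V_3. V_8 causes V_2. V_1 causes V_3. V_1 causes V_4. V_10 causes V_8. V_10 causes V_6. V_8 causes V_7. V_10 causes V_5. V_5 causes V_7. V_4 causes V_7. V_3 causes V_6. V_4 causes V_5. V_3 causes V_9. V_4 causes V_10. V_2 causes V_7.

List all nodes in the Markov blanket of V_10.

Parents of V_10: V_4.
Ch(V_10) = {V_5, V_6, V_8}.
Parents of each child, excluding V_10:
  V_8's other parent is V_4.
  V_5's other parents are V_4, V_9.
  V_6's other parent is V_3.
Taking the union gives {V_3, V_4, V_5, V_6, V_8, V_9}.

{V_3, V_4, V_5, V_6, V_8, V_9}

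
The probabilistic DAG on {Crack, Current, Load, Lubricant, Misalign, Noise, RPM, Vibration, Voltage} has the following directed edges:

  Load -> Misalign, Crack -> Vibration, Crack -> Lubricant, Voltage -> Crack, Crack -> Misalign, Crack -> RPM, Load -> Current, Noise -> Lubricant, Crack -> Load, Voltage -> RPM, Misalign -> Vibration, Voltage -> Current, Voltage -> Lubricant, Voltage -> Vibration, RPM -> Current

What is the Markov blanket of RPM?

{Crack, Current, Load, Voltage}

A node's Markov blanket = Pa ∪ Ch ∪ (parents of Ch other than the node itself).
RPM's parents: Crack, Voltage.
Ch(RPM) = {Current}.
Co-parents of RPM (other parents of its children):
  Current: Load, Voltage
Union: {Crack, Voltage} ∪ {Current} ∪ {Load, Voltage} = {Crack, Current, Load, Voltage}.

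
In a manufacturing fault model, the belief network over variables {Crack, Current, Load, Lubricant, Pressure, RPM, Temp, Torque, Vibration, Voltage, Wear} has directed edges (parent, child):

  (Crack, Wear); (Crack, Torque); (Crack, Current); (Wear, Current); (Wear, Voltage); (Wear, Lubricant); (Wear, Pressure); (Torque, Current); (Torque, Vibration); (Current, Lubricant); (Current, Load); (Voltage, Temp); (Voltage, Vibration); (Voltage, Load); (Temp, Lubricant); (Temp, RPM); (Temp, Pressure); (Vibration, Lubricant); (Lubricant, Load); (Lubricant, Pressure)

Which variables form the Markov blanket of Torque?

By definition, MB(Torque) is built from Torque's parents, Torque's children, and the co-parents of Torque.
Pa(Torque) = {Crack}.
Torque's children: Current, Vibration.
Parents of each child, excluding Torque:
  Current's other parents are Crack, Wear.
  Vibration's other parent is Voltage.
Taking the union gives {Crack, Current, Vibration, Voltage, Wear}.

{Crack, Current, Vibration, Voltage, Wear}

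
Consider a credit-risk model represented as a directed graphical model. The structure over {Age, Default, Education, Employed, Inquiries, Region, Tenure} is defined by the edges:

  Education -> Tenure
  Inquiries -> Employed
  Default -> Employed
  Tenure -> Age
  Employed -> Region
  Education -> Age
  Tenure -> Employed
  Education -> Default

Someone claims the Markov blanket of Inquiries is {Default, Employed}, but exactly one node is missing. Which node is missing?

Tenure

Inquiries's children: Employed.
Pa(Inquiries) = {}.
Co-parents of Inquiries (other parents of its children):
  Employed: Default, Tenure
MB(Inquiries) = {Default, Employed, Tenure}.
Comparing with the claimed set, Tenure is missing.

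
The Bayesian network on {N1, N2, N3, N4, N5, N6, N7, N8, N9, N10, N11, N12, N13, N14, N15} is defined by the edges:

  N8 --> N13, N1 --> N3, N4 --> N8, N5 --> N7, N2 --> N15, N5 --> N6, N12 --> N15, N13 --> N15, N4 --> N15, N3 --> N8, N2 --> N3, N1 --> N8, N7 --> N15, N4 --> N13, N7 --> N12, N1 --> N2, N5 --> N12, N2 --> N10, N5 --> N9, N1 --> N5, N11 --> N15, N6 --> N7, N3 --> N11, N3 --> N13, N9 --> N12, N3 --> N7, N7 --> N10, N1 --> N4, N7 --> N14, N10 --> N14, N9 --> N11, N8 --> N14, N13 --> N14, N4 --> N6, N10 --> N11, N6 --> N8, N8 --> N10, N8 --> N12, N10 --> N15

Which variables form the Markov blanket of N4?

{N1, N2, N3, N5, N6, N7, N8, N10, N11, N12, N13, N15}

N4 has children N6, N8, N13, N15.
N4's parents: N1.
Other parents of N4's children:
  parents(N6) \ {N4} = {N5}.
  N8 also has parents N1, N3, N6.
  parents(N13) \ {N4} = {N3, N8}.
  N15 also has parents N2, N7, N10, N11, N12, N13.
MB(N4) = {N1, N2, N3, N5, N6, N7, N8, N10, N11, N12, N13, N15}.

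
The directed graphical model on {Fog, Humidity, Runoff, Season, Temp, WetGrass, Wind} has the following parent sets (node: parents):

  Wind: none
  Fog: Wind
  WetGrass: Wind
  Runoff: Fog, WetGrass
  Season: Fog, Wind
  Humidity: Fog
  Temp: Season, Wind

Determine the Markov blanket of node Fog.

{Humidity, Runoff, Season, WetGrass, Wind}

Fog has parent Wind.
Children of Fog: Humidity, Runoff, Season.
For each child, the remaining parents (spouses of Fog):
  Runoff also has parent WetGrass.
  parents(Season) \ {Fog} = {Wind}.
  Humidity: no additional parents.
Union: {Wind} ∪ {Humidity, Runoff, Season} ∪ {WetGrass, Wind} = {Humidity, Runoff, Season, WetGrass, Wind}.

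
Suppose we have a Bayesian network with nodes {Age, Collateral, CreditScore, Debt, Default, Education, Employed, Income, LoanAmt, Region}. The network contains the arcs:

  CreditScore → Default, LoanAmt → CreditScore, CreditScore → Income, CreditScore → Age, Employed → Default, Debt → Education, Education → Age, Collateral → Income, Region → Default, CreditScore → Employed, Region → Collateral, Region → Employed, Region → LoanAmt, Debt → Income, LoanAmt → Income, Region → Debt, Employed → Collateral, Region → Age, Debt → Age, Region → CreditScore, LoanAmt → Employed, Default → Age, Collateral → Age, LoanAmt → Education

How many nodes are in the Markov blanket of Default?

7

Parents of Default: CreditScore, Employed, Region.
Default's children: Age.
Parents of each child, excluding Default:
  Age: Collateral, CreditScore, Debt, Education, Region
MB(Default) = {Age, Collateral, CreditScore, Debt, Education, Employed, Region}, which has 7 nodes.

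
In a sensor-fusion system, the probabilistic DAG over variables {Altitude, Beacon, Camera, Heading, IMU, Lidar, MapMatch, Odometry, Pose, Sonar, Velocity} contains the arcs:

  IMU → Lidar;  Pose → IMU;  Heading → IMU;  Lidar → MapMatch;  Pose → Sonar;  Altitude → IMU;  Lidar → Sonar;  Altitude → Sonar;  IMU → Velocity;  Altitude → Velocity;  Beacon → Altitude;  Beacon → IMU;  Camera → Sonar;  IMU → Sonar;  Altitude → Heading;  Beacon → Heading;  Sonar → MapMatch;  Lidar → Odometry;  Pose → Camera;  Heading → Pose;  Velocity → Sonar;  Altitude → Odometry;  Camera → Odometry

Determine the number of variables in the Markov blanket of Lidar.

Recall MB(v) = parents ∪ children ∪ spouses, where spouses are the other parents of v's children.
Lidar has parent IMU.
Ch(Lidar) = {MapMatch, Odometry, Sonar}.
Parents of each child, excluding Lidar:
  parents(Odometry) \ {Lidar} = {Altitude, Camera}.
  Sonar also has parents Altitude, Camera, IMU, Pose, Velocity.
  MapMatch's other parent is Sonar.
MB(Lidar) = {Altitude, Camera, IMU, MapMatch, Odometry, Pose, Sonar, Velocity}, which has 8 nodes.

8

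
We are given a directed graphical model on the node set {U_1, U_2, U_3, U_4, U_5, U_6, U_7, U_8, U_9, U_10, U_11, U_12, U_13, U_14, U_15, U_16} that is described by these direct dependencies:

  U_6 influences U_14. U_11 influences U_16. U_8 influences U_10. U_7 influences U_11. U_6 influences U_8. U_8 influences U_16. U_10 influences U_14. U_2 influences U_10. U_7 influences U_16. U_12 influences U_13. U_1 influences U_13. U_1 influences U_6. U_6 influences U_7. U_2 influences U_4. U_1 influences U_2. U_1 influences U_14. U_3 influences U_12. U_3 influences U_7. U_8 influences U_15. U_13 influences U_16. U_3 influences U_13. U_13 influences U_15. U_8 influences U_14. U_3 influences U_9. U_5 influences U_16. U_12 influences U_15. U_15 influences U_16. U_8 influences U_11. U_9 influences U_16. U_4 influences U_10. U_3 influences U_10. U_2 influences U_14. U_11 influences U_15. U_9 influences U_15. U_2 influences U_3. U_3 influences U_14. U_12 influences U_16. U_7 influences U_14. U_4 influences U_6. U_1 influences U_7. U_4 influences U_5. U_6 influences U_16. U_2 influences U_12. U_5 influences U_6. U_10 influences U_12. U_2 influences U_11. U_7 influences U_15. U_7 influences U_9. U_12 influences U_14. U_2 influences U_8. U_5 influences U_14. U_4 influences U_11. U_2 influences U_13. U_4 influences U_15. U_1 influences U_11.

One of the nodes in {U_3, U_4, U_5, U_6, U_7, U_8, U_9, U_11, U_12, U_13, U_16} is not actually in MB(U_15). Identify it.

U_3

Parents of U_15: U_4, U_7, U_8, U_9, U_11, U_12, U_13.
Children of U_15: U_16.
Parents of each child, excluding U_15:
  parents(U_16) \ {U_15} = {U_5, U_6, U_7, U_8, U_9, U_11, U_12, U_13}.
MB(U_15) = {U_4, U_5, U_6, U_7, U_8, U_9, U_11, U_12, U_13, U_16}.
U_3 is neither a parent, child, nor co-parent of U_15, so it does not belong.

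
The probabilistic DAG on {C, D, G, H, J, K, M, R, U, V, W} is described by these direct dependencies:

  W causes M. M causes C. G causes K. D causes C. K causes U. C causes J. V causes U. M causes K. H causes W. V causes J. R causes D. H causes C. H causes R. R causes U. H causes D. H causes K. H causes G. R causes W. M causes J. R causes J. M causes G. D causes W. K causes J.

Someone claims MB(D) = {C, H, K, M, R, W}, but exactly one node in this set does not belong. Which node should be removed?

K

A node's Markov blanket = Pa ∪ Ch ∪ (parents of Ch other than the node itself).
D's children: C, W.
Pa(D) = {H, R}.
For each child, the remaining parents (spouses of D):
  W's other parents are H, R.
  parents(C) \ {D} = {H, M}.
MB(D) = {C, H, M, R, W}.
K is neither a parent, child, nor co-parent of D, so it does not belong.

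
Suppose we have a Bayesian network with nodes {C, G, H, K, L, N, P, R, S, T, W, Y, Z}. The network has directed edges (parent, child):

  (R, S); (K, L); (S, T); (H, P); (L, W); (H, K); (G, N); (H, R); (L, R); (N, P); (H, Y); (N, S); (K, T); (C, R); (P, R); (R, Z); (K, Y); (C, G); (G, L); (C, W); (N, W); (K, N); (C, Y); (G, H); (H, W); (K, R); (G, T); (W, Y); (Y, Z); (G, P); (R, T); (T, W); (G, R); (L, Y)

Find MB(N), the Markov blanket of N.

{C, G, H, K, L, P, R, S, T, W}

N has parents G, K.
N has children P, S, W.
Parents of each child, excluding N:
  P also has parents G, H.
  S also has parent R.
  parents(W) \ {N} = {C, H, L, T}.
So the Markov blanket of N is {C, G, H, K, L, P, R, S, T, W}.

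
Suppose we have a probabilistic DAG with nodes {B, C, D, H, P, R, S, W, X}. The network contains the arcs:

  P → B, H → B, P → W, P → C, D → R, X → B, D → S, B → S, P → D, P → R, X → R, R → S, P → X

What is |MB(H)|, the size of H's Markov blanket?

3

H has child B.
Pa(H) = {}.
Parents of each child, excluding H:
  B also has parents P, X.
MB(H) = {B, P, X}, which has 3 nodes.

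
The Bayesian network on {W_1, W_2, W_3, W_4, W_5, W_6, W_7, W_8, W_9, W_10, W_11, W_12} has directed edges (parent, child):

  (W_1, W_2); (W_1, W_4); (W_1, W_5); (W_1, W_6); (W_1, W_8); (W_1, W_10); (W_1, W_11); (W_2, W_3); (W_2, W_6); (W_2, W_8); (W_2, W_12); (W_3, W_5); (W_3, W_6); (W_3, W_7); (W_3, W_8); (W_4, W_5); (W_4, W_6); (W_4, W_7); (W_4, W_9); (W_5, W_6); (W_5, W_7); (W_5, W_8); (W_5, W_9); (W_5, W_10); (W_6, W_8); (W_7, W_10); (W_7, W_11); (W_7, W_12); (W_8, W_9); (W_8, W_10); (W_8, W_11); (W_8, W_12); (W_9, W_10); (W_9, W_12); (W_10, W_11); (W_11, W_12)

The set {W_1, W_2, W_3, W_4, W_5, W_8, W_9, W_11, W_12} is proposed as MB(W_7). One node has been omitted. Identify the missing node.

W_10

By definition, MB(W_7) is built from W_7's parents, W_7's children, and the co-parents of W_7.
Pa(W_7) = {W_3, W_4, W_5}.
Ch(W_7) = {W_10, W_11, W_12}.
Other parents of W_7's children:
  W_10's other parents are W_1, W_5, W_8, W_9.
  parents(W_11) \ {W_7} = {W_1, W_8, W_10}.
  parents(W_12) \ {W_7} = {W_2, W_8, W_9, W_11}.
MB(W_7) = {W_1, W_2, W_3, W_4, W_5, W_8, W_9, W_10, W_11, W_12}.
Comparing with the claimed set, W_10 is missing.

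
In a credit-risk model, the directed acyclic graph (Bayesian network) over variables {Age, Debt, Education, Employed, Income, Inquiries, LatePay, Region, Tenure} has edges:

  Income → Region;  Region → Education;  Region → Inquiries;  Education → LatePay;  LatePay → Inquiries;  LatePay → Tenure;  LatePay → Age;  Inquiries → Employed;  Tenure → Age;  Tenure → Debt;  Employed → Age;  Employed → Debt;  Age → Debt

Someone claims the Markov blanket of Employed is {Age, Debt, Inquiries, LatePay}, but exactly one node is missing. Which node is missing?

The Markov blanket of a node is its parents, its children, and the other parents of its children.
Employed has children Age, Debt.
Employed has parent Inquiries.
Other parents of Employed's children:
  parents(Age) \ {Employed} = {LatePay, Tenure}.
  Debt also has parents Age, Tenure.
MB(Employed) = {Age, Debt, Inquiries, LatePay, Tenure}.
Comparing with the claimed set, Tenure is missing.

Tenure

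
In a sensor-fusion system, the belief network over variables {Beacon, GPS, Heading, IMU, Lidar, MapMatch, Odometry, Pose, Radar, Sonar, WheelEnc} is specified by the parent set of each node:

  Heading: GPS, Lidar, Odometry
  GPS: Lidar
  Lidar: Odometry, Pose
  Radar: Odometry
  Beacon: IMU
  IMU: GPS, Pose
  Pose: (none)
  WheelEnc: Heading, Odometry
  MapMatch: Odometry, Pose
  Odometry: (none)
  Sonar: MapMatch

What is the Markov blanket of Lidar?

The Markov blanket of a node is its parents, its children, and the other parents of its children.
Parents of Lidar: Odometry, Pose.
Lidar has children GPS, Heading.
For each child, the remaining parents (spouses of Lidar):
  GPS: no additional parents.
  parents(Heading) \ {Lidar} = {GPS, Odometry}.
Taking the union gives {GPS, Heading, Odometry, Pose}.

{GPS, Heading, Odometry, Pose}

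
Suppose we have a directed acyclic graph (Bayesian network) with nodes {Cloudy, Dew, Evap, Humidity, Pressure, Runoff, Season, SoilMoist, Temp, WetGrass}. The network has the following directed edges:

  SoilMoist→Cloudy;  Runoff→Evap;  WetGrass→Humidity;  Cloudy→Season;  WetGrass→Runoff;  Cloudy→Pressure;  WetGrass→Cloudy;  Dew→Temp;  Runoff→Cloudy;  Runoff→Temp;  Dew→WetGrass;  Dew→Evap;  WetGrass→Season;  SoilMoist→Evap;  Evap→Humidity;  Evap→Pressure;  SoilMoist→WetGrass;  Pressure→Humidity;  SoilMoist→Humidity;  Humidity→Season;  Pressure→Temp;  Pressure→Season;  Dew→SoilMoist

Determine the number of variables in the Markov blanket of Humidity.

6

A node's Markov blanket = Pa ∪ Ch ∪ (parents of Ch other than the node itself).
Humidity has parents Evap, Pressure, SoilMoist, WetGrass.
Humidity has child Season.
Other parents of Humidity's children:
  Season's other parents are Cloudy, Pressure, WetGrass.
MB(Humidity) = {Cloudy, Evap, Pressure, Season, SoilMoist, WetGrass}, which has 6 nodes.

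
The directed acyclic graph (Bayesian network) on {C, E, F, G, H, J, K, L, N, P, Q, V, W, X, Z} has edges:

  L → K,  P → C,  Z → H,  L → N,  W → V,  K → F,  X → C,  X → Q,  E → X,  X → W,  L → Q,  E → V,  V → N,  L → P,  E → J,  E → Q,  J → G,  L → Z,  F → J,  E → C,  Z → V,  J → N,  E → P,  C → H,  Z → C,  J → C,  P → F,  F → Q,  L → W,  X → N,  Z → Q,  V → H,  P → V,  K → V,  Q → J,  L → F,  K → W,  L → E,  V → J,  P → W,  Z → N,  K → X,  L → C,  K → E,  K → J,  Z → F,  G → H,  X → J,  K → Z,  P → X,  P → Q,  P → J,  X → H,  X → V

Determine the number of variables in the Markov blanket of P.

11

Parents of P: E, L.
Children of P: C, F, J, Q, V, W, X.
For each child, the remaining parents (spouses of P):
  parents(X) \ {P} = {E, K}.
  W also has parents K, L, X.
  V's other parents are E, K, W, X, Z.
  F's other parents are K, L, Z.
  Q also has parents E, F, L, X, Z.
  J's other parents are E, F, K, Q, V, X.
  C's other parents are E, J, L, X, Z.
MB(P) = {C, E, F, J, K, L, Q, V, W, X, Z}, which has 11 nodes.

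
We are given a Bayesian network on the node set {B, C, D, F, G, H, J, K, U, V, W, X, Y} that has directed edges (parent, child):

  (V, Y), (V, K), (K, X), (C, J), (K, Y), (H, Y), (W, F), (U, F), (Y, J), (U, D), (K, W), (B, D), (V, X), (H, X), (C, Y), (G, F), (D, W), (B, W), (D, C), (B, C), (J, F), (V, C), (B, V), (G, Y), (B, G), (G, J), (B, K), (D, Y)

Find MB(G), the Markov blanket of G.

G has parent B.
Ch(G) = {F, J, Y}.
Co-parents of G (other parents of its children):
  parents(Y) \ {G} = {C, D, H, K, V}.
  J also has parents C, Y.
  parents(F) \ {G} = {J, U, W}.
Union: {B} ∪ {F, J, Y} ∪ {C, D, H, J, K, U, V, W, Y} = {B, C, D, F, H, J, K, U, V, W, Y}.

{B, C, D, F, H, J, K, U, V, W, Y}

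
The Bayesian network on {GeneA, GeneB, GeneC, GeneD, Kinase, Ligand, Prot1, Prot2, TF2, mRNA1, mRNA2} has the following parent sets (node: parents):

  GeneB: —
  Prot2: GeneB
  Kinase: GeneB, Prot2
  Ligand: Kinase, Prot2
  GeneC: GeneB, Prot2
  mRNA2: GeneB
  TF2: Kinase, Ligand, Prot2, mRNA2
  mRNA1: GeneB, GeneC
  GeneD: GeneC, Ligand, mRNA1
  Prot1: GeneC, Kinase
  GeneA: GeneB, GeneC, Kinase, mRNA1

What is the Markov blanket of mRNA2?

mRNA2 has parent GeneB.
mRNA2 has child TF2.
For each child, the remaining parents (spouses of mRNA2):
  TF2 also has parents Kinase, Ligand, Prot2.
So the Markov blanket of mRNA2 is {GeneB, Kinase, Ligand, Prot2, TF2}.

{GeneB, Kinase, Ligand, Prot2, TF2}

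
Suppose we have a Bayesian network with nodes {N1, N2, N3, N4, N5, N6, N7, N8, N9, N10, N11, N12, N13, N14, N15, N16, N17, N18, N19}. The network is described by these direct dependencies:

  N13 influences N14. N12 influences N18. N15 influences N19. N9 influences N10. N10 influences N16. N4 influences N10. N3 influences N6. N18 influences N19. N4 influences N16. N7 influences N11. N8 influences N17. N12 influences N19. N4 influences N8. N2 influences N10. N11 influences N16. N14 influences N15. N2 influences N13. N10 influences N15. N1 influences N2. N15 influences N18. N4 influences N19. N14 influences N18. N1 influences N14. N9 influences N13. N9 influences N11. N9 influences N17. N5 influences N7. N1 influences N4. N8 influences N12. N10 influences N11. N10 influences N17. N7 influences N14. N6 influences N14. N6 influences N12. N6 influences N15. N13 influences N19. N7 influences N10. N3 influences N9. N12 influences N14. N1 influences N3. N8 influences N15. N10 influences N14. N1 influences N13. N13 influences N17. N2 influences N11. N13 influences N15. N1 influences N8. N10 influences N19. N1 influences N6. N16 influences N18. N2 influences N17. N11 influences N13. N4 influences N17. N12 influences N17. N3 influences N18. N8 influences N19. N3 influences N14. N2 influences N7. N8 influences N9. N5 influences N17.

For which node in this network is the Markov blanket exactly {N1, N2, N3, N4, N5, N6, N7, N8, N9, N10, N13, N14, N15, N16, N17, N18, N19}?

N12

The target node must have every member of {N1, N2, N3, N4, N5, N6, N7, N8, N9, N10, N13, N14, N15, N16, N17, N18, N19} as a parent, child, or co-parent, and no others.
Parents of N12: N6, N8; children: N14, N17, N18, N19; co-parents: N1, N2, N3, N4, N5, N6, N7, N8, N9, N10, N13, N14, N15, N16, N18.
These exactly cover the given set, so the node is N12.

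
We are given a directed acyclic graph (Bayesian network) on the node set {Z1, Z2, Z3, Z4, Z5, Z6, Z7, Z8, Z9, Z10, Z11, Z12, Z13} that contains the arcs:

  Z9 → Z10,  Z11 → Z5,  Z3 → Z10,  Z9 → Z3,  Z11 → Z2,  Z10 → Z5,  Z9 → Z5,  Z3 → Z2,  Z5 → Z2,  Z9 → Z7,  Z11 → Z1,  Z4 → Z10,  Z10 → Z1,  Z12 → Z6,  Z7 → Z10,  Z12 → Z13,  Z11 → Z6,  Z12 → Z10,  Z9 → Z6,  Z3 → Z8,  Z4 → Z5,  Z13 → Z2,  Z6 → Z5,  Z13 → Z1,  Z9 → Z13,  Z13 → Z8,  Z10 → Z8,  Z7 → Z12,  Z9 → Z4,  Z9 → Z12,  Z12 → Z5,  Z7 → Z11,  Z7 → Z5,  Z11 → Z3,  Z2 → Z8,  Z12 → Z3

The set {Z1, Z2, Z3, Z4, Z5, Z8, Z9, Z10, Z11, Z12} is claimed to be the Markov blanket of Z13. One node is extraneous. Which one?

Z4

Pa(Z13) = {Z9, Z12}.
Z13's children: Z1, Z2, Z8.
For each child, the remaining parents (spouses of Z13):
  Z1: Z10, Z11
  Z2: Z3, Z5, Z11
  Z8: Z2, Z3, Z10
MB(Z13) = {Z1, Z2, Z3, Z5, Z8, Z9, Z10, Z11, Z12}.
Z4 is neither a parent, child, nor co-parent of Z13, so it does not belong.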